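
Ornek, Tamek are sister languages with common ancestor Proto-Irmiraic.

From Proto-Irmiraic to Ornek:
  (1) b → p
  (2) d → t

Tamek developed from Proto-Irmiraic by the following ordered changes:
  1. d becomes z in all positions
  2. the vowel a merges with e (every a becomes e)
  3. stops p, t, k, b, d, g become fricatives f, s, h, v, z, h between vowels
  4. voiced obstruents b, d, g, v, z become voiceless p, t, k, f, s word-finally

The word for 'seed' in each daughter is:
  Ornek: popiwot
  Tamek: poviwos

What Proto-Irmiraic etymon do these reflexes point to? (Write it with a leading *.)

Position 3: Ornek has p, Tamek has v. Taking the neighbouring segments as reconstructed: Ornek p could go back to *p or *b; Tamek v could go back to *b or *v — the one source consistent with every daughter is *b.
Position 7: Ornek has t, Tamek has s. Taking the neighbouring segments as reconstructed: Ornek t could go back to *t or *d; Tamek s could go back to *d or *s or *z — the one source consistent with every daughter is *d.
This points to *pobiwod. Verify forward in each daughter:
Ornek: *pobiwod
  pobiwod → popiwod   [unconditioned shift]
  popiwod → popiwot   [unconditioned shift]
  giving Ornek popiwot.
Tamek: *pobiwod
  pobiwod → pobiwoz   [unconditioned shift]
  pobiwoz (rule 2 does not apply)
  pobiwoz → poviwoz   [intervocalic lenition]
  poviwoz → poviwos   [final devoicing]
  giving Tamek poviwos.
*pobiwod is the unique common source.

*pobiwod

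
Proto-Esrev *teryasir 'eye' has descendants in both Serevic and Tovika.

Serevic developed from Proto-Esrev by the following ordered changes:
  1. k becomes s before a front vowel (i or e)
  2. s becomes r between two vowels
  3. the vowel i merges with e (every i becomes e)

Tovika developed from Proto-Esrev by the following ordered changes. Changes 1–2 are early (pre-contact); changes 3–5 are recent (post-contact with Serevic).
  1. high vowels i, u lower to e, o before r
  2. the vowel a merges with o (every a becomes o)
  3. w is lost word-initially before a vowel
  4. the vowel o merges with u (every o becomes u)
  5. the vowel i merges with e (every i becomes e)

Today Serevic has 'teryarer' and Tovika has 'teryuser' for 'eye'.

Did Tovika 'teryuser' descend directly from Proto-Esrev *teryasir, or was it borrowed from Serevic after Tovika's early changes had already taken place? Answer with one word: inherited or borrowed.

inherited

If inherited, *teryasir would pass through all of Tovika's changes:
Tovika: *teryasir
  teryasir → teryaser   [pre-rhotic lowering]
  teryaser → teryoser   [vowel merger]
  teryoser (rule 3 does not apply)
  teryoser → teryuser   [vowel merger]
  teryuser (rule 5 does not apply)
  giving Tovika teryuser.
If borrowed from Serevic 'teryarer' after the early changes, it would undergo only the recent ones:
  rule 3 (glide loss): no change (teryarer)
  rule 4 (vowel merger): no change (teryarer)
  rule 5 (vowel merger): no change (teryarer)
  ⇒ as a loan: teryarer
Tovika 'teryuser' matches the inherited outcome exactly, so it is an inherited cognate, not a loan.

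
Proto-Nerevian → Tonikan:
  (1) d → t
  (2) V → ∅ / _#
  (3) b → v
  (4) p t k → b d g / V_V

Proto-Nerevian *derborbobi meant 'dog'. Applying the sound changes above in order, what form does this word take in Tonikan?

tervorvov

Tonikan: *derborbobi > terborbobi > terborbob > tervorvov  (by unconditioned shift, apocope, unconditioned shift)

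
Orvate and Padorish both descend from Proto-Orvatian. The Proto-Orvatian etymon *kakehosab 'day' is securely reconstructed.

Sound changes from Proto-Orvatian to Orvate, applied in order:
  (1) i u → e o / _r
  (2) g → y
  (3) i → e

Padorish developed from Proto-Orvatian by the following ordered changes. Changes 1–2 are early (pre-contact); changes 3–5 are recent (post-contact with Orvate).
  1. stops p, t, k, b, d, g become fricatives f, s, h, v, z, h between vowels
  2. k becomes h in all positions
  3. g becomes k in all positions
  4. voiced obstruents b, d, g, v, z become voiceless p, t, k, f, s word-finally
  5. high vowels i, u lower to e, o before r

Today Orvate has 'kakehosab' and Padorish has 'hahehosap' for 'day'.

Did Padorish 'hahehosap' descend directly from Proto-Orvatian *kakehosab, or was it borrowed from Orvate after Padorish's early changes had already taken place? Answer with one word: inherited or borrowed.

inherited

If inherited, *kakehosab would pass through all of Padorish's changes:
Padorish: *kakehosab
  kakehosab → kahehosab   [intervocalic lenition]
  kahehosab → hahehosab   [unconditioned shift]
  hahehosab (rule 3 does not apply)
  hahehosab → hahehosap   [final devoicing]
  hahehosap (rule 5 does not apply)
  giving Padorish hahehosap.
If borrowed from Orvate 'kakehosab' after the early changes, it would undergo only the recent ones:
  rule 3 (unconditioned shift): no change (kakehosab)
  rule 4 (final devoicing): kakehosab → kakehosap
  rule 5 (pre-rhotic lowering): no change (kakehosap)
  ⇒ as a loan: kakehosap
Padorish 'hahehosap' matches the inherited outcome exactly, so it is an inherited cognate, not a loan.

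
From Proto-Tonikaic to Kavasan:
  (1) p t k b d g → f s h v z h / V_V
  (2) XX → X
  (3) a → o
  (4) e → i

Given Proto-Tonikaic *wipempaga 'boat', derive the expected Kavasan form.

wifimpoho

Kavasan: *wipempaga
  wipempaga → wifempaha   [intervocalic lenition]
  wifempaha (rule 2 does not apply)
  wifempaha → wifempoho   [vowel merger]
  wifempoho → wifimpoho   [vowel merger]
  giving Kavasan wifimpoho.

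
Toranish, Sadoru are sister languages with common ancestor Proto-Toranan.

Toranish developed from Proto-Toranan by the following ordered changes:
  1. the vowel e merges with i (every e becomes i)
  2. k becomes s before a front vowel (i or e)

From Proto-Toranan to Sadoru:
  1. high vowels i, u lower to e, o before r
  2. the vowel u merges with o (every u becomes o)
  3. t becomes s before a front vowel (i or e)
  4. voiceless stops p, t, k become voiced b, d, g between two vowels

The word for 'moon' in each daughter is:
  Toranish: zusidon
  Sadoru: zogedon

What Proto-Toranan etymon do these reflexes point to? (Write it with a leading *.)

*zukedon

Position 4: Toranish has i, Sadoru has e. Taking the neighbouring segments as reconstructed: Toranish i could go back to *e or *i; Sadoru e can only go back to *e — the one source consistent with every daughter is *e.
Position 3: Toranish has s, Sadoru has g. Taking the neighbouring segments as reconstructed: Toranish s could go back to *k or *s; Sadoru g could go back to *k or *g — the one source consistent with every daughter is *k.
Verify the candidate proto-form against each daughter:
Toranish: start from *zukedon.
  rule 1 (vowel merger): zukedon → zukidon
  rule 2 (palatalisation): zukidon → zusidon
  ⇒ Toranish zusidon
Sadoru: *zukedon > zokedon > zogedon  (by vowel merger, intervocalic voicing)
Only *zukedon yields all of Toranish zusidon, Sadoru zogedon.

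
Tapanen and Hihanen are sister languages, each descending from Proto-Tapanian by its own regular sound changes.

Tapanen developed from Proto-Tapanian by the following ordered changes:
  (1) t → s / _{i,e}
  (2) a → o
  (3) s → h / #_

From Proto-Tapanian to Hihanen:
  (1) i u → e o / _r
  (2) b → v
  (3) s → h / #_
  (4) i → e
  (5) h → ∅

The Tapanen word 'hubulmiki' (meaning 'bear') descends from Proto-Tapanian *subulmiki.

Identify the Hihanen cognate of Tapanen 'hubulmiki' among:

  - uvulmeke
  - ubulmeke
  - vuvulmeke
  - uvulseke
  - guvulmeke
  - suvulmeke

Hihanen: start from *subulmiki.
  rule 1: no change — subulmiki
  rule 2 (unconditioned shift): subulmiki → suvulmiki
  rule 3 (debuccalisation): suvulmiki → huvulmiki
  rule 4 (vowel merger): huvulmiki → huvulmeke
  rule 5 (h-loss): huvulmeke → uvulmeke
  ⇒ Hihanen uvulmeke

uvulmeke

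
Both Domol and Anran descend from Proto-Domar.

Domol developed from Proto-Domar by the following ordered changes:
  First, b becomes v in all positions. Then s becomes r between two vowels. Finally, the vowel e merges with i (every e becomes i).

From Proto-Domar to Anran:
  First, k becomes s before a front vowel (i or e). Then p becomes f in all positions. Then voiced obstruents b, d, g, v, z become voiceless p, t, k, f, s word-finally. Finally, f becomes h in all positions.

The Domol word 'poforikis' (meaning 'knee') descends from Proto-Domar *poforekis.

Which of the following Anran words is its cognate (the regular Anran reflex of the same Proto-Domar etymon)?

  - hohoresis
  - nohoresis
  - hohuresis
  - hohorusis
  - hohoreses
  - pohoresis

Anran: start from *poforekis.
  rule 1 (palatalisation): poforekis → poforesis
  rule 2 (unconditioned shift): poforesis → foforesis
  rule 3: no change — foforesis
  rule 4 (unconditioned shift): foforesis → hohoresis
  ⇒ Anran hohoresis
Among the options, 'hohoresis' alone shows every Anran change applied in order.

hohoresis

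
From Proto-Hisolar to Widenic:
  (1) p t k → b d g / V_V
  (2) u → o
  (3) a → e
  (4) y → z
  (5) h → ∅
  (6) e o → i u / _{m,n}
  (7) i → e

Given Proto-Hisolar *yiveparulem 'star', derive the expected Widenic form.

Widenic: *yiveparulem
  yiveparulem → yivebarulem   [intervocalic voicing]
  yivebarulem → yivebarolem   [vowel merger]
  yivebarolem → yiveberolem   [vowel merger]
  yiveberolem → ziveberolem   [unconditioned shift]
  ziveberolem (rule 5 does not apply)
  ziveberolem → ziveberolim   [pre-nasal raising]
  ziveberolim → zeveberolem   [vowel merger]
  giving Widenic zeveberolem.

zeveberolem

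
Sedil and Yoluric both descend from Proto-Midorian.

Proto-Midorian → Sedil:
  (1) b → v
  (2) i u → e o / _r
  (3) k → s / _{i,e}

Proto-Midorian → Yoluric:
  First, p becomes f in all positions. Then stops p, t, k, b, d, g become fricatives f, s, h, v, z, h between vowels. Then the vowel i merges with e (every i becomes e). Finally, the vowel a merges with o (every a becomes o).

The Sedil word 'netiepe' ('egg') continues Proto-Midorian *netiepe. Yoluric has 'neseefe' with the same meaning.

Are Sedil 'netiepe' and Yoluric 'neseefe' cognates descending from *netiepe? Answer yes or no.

Derive the expected Yoluric reflex of *netiepe:
Yoluric: start from *netiepe.
  rule 1 (unconditioned shift): netiepe → netiefe
  rule 2 (intervocalic lenition): netiefe → nesiefe
  rule 3 (vowel merger): nesiefe → neseefe
  rule 4: no change — neseefe
  ⇒ Yoluric neseefe
Yoluric 'neseefe' matches the regular reflex exactly, so the pair is cognate.

yes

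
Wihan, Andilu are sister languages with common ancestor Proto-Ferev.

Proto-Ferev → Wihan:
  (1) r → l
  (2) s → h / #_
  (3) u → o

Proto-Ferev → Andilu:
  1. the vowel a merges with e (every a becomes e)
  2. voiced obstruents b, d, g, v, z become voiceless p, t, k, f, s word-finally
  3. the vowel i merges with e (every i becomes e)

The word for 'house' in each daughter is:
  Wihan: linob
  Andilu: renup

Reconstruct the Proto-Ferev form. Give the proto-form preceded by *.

Position 2: Wihan has i, Andilu has e. Wihan preserves i here (none of its changes turn any other segment into i), so the proto-segment is *i.
Position 4: Wihan has o, Andilu has u. Andilu preserves u here (none of its changes turn any other segment into u), so the proto-segment is *u.
Position 5: Wihan has b, Andilu has p. Wihan preserves b here (none of its changes turn any other segment into b), so the proto-segment is *b.
Verify the candidate proto-form against each daughter:
Wihan: start from *rinub.
  rule 1 (unconditioned shift): rinub → linub
  rule 2: no change — linub
  rule 3 (vowel merger): linub → linob
  ⇒ Wihan linob
Andilu: *rinub > rinup > renup  (by final devoicing, vowel merger)
Only *rinub yields all of Wihan linob, Andilu renup.

*rinub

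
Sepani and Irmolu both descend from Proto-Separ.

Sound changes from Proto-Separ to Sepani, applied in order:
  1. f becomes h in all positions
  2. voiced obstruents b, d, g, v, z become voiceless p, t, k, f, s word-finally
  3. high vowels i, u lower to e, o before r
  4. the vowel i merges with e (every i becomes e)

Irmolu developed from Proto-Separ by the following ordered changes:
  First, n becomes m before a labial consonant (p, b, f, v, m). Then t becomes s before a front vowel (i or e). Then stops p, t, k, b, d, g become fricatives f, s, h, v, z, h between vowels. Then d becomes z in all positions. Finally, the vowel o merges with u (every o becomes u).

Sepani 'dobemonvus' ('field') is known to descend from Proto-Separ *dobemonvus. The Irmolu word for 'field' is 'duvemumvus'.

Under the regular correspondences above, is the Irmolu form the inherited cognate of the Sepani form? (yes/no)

Derive the expected Irmolu reflex of *dobemonvus:
Irmolu: start from *dobemonvus.
  rule 1 (nasal place assimilation): dobemonvus → dobemomvus
  rule 2: no change — dobemomvus
  rule 3 (intervocalic lenition): dobemomvus → dovemomvus
  rule 4 (unconditioned shift): dovemomvus → zovemomvus
  rule 5 (vowel merger): zovemomvus → zuvemumvus
  ⇒ Irmolu zuvemumvus
The regular Irmolu reflex would be 'zuvemumvus', but the attested form is 'duvemumvus'. The correspondence is irregular, so they are not cognates (the Irmolu form has a different source).

no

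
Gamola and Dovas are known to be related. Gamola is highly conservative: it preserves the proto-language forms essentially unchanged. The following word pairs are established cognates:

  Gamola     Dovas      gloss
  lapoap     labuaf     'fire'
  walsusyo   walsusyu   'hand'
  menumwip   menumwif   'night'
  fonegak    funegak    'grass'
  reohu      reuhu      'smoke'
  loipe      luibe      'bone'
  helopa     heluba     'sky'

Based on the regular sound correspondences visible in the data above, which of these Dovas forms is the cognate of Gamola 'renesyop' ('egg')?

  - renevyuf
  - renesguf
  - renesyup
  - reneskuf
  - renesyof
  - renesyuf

helopa ~ heluba — Gamola o corresponds to Dovas u after a consonant, before a labial obstruent.
lapoap ~ labuaf, menumwip ~ menumwif — Gamola p corresponds to Dovas f word-finally.
Applying these to Gamola 'renesyop':
  renesyop → renesyup   (o→u after a consonant, before a labial obstruent)
  renesyup → renesyuf   (p→f word-finally)
So the Dovas cognate is 'renesyuf'.

renesyuf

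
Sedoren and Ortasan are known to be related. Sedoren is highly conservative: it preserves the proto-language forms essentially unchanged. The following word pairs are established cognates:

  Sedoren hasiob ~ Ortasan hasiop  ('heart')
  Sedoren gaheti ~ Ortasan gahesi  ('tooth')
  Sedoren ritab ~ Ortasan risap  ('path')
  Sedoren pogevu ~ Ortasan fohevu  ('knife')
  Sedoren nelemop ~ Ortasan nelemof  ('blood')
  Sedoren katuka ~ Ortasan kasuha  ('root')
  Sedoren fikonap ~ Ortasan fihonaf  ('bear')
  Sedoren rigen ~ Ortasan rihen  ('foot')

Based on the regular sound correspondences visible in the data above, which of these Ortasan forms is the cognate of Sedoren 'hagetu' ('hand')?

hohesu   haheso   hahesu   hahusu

pogevu ~ fohevu, rigen ~ rihen — Sedoren g corresponds to Ortasan h between vowels (before a front vowel).
katuka ~ kasuha — Sedoren t corresponds to Ortasan s between vowels (before a back vowel).
Applying these to Sedoren 'hagetu':
  hagetu → hahetu   (g→h between vowels (before a front vowel))
  hahetu → hahesu   (t→s between vowels (before a back vowel))
So the Ortasan cognate is 'hahesu'.

hahesu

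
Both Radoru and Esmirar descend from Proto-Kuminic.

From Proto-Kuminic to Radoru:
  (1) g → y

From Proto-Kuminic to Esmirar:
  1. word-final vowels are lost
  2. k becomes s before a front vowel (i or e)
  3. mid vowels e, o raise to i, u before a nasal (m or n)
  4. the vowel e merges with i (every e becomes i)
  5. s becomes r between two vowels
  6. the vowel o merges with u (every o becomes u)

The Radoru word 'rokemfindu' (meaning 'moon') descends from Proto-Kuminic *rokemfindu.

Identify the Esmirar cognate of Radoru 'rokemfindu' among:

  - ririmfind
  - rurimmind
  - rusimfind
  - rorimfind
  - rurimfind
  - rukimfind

rurimfind

Esmirar: *rokemfindu > rokemfind > rosemfind > rosimfind > rorimfind > rurimfind  (by apocope, palatalisation, pre-nasal raising, rhotacism, vowel merger)
The other candidates each miss or misapply at least one Esmirar change.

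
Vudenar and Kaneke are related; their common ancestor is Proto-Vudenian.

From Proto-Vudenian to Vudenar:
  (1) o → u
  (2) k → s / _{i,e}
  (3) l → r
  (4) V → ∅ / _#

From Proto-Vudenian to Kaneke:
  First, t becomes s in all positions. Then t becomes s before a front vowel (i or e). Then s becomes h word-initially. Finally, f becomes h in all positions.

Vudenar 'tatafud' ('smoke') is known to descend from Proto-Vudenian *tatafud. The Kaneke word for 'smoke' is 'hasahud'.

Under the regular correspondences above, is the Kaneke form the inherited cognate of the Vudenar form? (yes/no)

Derive the expected Kaneke reflex of *tatafud:
Kaneke: start from *tatafud.
  rule 1 (unconditioned shift): tatafud → sasafud
  rule 2: no change — sasafud
  rule 3 (debuccalisation): sasafud → hasafud
  rule 4 (unconditioned shift): hasafud → hasahud
  ⇒ Kaneke hasahud
Kaneke 'hasahud' matches the regular reflex exactly, so the pair is cognate.

yes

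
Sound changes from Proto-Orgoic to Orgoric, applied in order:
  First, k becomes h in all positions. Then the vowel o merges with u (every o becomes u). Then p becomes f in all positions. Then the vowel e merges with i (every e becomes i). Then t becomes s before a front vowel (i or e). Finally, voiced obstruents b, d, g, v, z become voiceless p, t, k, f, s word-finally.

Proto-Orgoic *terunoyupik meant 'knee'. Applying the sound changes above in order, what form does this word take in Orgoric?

Orgoric: start from *terunoyupik.
  rule 1 (unconditioned shift): terunoyupik → terunoyupih
  rule 2 (vowel merger): terunoyupih → terunuyupih
  rule 3 (unconditioned shift): terunuyupih → terunuyufih
  rule 4 (vowel merger): terunuyufih → tirunuyufih
  rule 5 (palatalisation): tirunuyufih → sirunuyufih
  rule 6: no change — sirunuyufih
  ⇒ Orgoric sirunuyufih

sirunuyufih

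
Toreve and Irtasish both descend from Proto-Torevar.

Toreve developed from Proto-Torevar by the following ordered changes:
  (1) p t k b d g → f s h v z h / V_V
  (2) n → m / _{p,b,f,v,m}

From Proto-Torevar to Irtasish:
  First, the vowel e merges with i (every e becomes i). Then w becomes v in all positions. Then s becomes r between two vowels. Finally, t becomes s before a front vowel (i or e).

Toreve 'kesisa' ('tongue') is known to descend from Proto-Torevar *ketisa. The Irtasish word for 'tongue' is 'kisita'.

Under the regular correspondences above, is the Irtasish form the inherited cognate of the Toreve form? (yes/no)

Derive the expected Irtasish reflex of *ketisa:
Irtasish: *ketisa > kitisa > kitira > kisira  (by vowel merger, rhotacism, palatalisation)
The regular Irtasish reflex would be 'kisira', but the attested form is 'kisita'. The correspondence is irregular, so they are not cognates (the Irtasish form has a different source).

no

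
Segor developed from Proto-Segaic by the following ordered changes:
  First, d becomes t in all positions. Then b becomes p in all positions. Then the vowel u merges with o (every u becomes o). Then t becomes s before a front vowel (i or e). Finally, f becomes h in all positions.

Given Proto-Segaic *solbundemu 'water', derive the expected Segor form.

Segor: *solbundemu > solbuntemu > solpuntemu > solpontemo > solponsemo  (by unconditioned shift, unconditioned shift, vowel merger, palatalisation)

solponsemo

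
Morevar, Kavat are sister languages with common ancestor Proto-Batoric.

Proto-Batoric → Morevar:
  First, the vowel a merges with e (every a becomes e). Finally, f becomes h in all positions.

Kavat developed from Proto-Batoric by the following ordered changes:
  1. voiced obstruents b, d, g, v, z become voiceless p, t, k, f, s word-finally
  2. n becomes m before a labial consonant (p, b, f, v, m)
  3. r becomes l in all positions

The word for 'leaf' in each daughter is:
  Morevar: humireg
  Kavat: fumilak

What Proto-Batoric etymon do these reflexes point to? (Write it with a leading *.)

Position 6: Morevar has e, Kavat has a. Kavat preserves a here (none of its changes turn any other segment into a), so the proto-segment is *a.
Position 5: Morevar has r, Kavat has l. Morevar preserves r here (none of its changes turn any other segment into r), so the proto-segment is *r.
Verify the candidate proto-form against each daughter:
Morevar: start from *fumirag.
  rule 1 (vowel merger): fumirag → fumireg
  rule 2 (unconditioned shift): fumireg → humireg
  ⇒ Morevar humireg
Kavat: *fumirag
  fumirag → fumirak   [final devoicing]
  fumirak (rule 2 does not apply)
  fumirak → fumilak   [unconditioned shift]
  giving Kavat fumilak.
No other proto-form is consistent with every reflex, so the reconstruction is *fumirag.

*fumirag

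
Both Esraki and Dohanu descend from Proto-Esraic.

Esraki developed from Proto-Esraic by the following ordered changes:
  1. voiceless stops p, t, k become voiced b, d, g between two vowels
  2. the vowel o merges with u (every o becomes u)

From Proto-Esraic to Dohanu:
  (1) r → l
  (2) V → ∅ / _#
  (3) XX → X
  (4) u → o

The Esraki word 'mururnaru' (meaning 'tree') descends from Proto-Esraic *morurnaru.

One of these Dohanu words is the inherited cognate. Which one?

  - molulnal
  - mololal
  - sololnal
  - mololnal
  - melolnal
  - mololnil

Dohanu: start from *morurnaru.
  rule 1 (unconditioned shift): morurnaru → molulnalu
  rule 2 (apocope): molulnalu → molulnal
  rule 3: no change — molulnal
  rule 4 (vowel merger): molulnal → mololnal
  ⇒ Dohanu mololnal

mololnal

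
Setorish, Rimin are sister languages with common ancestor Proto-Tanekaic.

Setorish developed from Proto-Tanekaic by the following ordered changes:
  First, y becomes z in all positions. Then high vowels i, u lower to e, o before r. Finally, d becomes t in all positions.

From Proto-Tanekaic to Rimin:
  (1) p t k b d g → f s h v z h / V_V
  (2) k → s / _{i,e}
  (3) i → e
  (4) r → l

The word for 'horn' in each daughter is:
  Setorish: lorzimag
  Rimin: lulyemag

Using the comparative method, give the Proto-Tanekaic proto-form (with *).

*luryimag

Position 5: Setorish has i, Rimin has e. Setorish preserves i here (none of its changes turn any other segment into i), so the proto-segment is *i.
Position 4: Setorish has z, Rimin has y. Rimin preserves y here (none of its changes turn any other segment into y), so the proto-segment is *y.
Continuing position by position gives *luryimag; check it forward:
Setorish: *luryimag > lurzimag > lorzimag  (by unconditioned shift, pre-rhotic lowering)
Rimin: start from *luryimag.
  rule 1: no change — luryimag
  rule 2: no change — luryimag
  rule 3 (vowel merger): luryimag → luryemag
  rule 4 (unconditioned shift): luryemag → lulyemag
  ⇒ Rimin lulyemag
No other proto-form is consistent with every reflex, so the reconstruction is *luryimag.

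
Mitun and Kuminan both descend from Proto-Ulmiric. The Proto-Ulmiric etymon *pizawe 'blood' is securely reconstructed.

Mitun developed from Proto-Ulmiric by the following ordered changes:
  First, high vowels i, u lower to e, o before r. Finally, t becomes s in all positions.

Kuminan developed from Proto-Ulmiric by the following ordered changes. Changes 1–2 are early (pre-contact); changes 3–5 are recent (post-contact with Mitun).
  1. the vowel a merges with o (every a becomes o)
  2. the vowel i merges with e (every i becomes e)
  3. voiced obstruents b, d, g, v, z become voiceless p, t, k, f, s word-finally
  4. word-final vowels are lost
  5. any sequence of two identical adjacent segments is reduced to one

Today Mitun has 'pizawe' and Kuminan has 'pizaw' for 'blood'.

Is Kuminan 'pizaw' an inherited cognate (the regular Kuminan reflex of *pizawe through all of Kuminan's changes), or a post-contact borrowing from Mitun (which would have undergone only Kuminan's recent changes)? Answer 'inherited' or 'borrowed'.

borrowed

If inherited, *pizawe would pass through all of Kuminan's changes:
Kuminan: *pizawe
  pizawe → pizowe   [vowel merger]
  pizowe → pezowe   [vowel merger]
  pezowe (rule 3 does not apply)
  pezowe → pezow   [apocope]
  pezow (rule 5 does not apply)
  giving Kuminan pezow.
If borrowed from Mitun 'pizawe' after the early changes, it would undergo only the recent ones:
  rule 3 (final devoicing): no change (pizawe)
  rule 4 (apocope): pizawe → pizaw
  rule 5 (degemination): no change (pizaw)
  ⇒ as a loan: pizaw
Kuminan 'pizaw' matches the loan outcome 'pizaw', not the inherited 'pezow' — it skipped the early Kuminan changes, so it was borrowed from Mitun.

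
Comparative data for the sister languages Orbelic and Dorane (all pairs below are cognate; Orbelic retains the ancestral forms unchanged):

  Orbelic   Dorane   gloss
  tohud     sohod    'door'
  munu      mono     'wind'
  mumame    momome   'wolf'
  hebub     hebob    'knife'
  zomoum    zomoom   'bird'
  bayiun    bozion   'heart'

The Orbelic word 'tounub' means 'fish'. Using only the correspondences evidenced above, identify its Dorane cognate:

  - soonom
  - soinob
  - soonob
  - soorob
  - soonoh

soonob

tohud ~ sohod — Orbelic t corresponds to Dorane s word-initially before a back vowel.
bayiun ~ bozion — Orbelic u corresponds to Dorane o after a vowel, before a nasal.
hebub ~ hebob — Orbelic u corresponds to Dorane o after a consonant, before a labial obstruent.
Applying these to Orbelic 'tounub':
  tounub → sounub   (t→s word-initially before a back vowel)
  sounub → soonub   (u→o after a vowel, before a nasal)
  soonub → soonob   (u→o after a consonant, before a labial obstruent)
So the Dorane cognate is 'soonob'.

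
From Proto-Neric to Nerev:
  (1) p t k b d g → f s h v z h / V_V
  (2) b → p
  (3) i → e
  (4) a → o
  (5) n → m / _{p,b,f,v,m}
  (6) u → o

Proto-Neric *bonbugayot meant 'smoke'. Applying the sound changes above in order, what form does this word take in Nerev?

Nerev: *bonbugayot
  bonbugayot → bonbuhayot   [intervocalic lenition]
  bonbuhayot → ponpuhayot   [unconditioned shift]
  ponpuhayot (rule 3 does not apply)
  ponpuhayot → ponpuhoyot   [vowel merger]
  ponpuhoyot → pompuhoyot   [nasal place assimilation]
  pompuhoyot → pompohoyot   [vowel merger]
  giving Nerev pompohoyot.

pompohoyot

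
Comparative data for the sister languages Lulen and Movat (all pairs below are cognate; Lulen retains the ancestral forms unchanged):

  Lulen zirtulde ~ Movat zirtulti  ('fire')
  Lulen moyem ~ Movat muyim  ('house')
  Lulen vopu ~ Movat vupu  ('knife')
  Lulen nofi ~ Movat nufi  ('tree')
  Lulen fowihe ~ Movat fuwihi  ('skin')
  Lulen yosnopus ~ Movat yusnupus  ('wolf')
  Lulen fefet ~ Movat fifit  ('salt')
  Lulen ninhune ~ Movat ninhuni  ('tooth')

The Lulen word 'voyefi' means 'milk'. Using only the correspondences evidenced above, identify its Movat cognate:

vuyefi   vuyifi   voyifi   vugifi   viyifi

vuyifi

moyem ~ muyim, fowihe ~ fuwihi — Lulen o corresponds to Movat u after a consonant, before a consonant other than r, m, n, p, b, f, v.
fefet ~ fifit — Lulen e corresponds to Movat i after a consonant, before a labial obstruent.
Applying these to Lulen 'voyefi':
  voyefi → vuyefi   (o→u after a consonant, before a consonant other than r, m, n, p, b, f, v)
  vuyefi → vuyifi   (e→i after a consonant, before a labial obstruent)
So the Movat cognate is 'vuyifi'.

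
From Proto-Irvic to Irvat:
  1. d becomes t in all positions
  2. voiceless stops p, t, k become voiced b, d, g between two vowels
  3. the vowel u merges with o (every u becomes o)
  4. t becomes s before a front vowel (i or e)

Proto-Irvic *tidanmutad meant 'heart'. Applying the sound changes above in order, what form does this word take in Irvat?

sidanmodat

Irvat: *tidanmutad
  tidanmutad → titanmutat   [unconditioned shift]
  titanmutat → tidanmudat   [intervocalic voicing]
  tidanmudat → tidanmodat   [vowel merger]
  tidanmodat → sidanmodat   [palatalisation]
  giving Irvat sidanmodat.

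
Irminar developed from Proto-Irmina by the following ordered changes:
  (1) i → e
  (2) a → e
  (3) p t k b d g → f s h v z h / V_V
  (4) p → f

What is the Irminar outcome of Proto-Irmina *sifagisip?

sefehesef

Irminar: start from *sifagisip.
  rule 1 (vowel merger): sifagisip → sefagesep
  rule 2 (vowel merger): sefagesep → sefegesep
  rule 3 (intervocalic lenition): sefegesep → sefehesep
  rule 4 (unconditioned shift): sefehesep → sefehesef
  ⇒ Irminar sefehesef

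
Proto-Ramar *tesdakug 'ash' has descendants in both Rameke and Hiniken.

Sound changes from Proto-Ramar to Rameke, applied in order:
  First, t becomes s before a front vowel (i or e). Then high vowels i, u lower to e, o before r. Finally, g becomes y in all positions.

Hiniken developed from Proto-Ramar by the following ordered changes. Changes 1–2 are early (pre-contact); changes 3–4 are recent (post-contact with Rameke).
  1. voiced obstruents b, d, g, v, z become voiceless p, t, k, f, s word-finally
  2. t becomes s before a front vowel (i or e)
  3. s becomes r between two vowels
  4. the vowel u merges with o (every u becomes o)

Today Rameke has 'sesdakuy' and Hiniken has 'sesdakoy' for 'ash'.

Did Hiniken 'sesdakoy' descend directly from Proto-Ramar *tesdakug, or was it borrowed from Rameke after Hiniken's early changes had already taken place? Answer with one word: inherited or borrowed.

borrowed

If inherited, *tesdakug would pass through all of Hiniken's changes:
Hiniken: *tesdakug
  tesdakug → tesdakuk   [final devoicing]
  tesdakuk → sesdakuk   [palatalisation]
  sesdakuk (rule 3 does not apply)
  sesdakuk → sesdakok   [vowel merger]
  giving Hiniken sesdakok.
If borrowed from Rameke 'sesdakuy' after the early changes, it would undergo only the recent ones:
  rule 3 (rhotacism): no change (sesdakuy)
  rule 4 (vowel merger): sesdakuy → sesdakoy
  ⇒ as a loan: sesdakoy
Hiniken 'sesdakoy' matches the loan outcome 'sesdakoy', not the inherited 'sesdakok' — it skipped the early Hiniken changes, so it was borrowed from Rameke.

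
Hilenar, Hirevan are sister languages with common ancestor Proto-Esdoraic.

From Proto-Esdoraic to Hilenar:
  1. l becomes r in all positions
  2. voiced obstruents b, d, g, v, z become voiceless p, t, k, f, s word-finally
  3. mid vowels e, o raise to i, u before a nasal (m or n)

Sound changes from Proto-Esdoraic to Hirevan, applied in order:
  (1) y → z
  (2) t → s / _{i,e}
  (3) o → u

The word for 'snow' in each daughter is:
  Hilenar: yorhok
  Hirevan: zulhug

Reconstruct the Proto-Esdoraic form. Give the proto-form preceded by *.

Position 3: Hilenar has r, Hirevan has l. Hirevan preserves l here (none of its changes turn any other segment into l), so the proto-segment is *l.
Position 5: Hilenar has o, Hirevan has u. Hilenar preserves o here (none of its changes turn any other segment into o), so the proto-segment is *o.
Verify the candidate proto-form against each daughter:
Hilenar: start from *yolhog.
  rule 1 (unconditioned shift): yolhog → yorhog
  rule 2 (final devoicing): yorhog → yorhok
  rule 3: no change — yorhok
  ⇒ Hilenar yorhok
Hirevan: *yolhog > zolhog > zulhug  (by unconditioned shift, vowel merger)
*yolhog is the unique common source.

*yolhog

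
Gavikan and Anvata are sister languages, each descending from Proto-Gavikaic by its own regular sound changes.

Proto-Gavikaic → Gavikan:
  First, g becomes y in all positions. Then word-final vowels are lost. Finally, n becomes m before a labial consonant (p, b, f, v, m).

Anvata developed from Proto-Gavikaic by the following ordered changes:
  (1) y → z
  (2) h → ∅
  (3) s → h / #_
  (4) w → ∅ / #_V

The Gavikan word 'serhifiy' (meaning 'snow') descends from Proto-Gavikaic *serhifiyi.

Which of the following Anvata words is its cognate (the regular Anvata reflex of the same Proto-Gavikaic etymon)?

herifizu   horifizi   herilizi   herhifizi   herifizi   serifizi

Anvata: start from *serhifiyi.
  rule 1 (unconditioned shift): serhifiyi → serhifizi
  rule 2 (h-loss): serhifizi → serifizi
  rule 3 (debuccalisation): serifizi → herifizi
  rule 4: no change — herifizi
  ⇒ Anvata herifizi

herifizi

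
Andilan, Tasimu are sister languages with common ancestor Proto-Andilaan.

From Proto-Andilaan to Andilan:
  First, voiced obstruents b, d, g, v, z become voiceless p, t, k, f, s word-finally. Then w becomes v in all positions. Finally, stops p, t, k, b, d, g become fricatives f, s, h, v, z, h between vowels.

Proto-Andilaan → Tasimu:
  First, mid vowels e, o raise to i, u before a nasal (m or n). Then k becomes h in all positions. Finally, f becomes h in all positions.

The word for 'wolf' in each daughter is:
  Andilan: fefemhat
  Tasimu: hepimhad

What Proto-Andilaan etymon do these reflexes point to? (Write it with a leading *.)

*fepemhad

Position 8: Andilan has t, Tasimu has d. Tasimu preserves d here (none of its changes turn any other segment into d), so the proto-segment is *d.
Position 3: Andilan has f, Tasimu has p. Tasimu preserves p here (none of its changes turn any other segment into p), so the proto-segment is *p.
Continuing position by position gives *fepemhad; check it forward:
Andilan: start from *fepemhad.
  rule 1 (final devoicing): fepemhad → fepemhat
  rule 2: no change — fepemhat
  rule 3 (intervocalic lenition): fepemhat → fefemhat
  ⇒ Andilan fefemhat
Tasimu: start from *fepemhad.
  rule 1 (pre-nasal raising): fepemhad → fepimhad
  rule 2: no change — fepimhad
  rule 3 (unconditioned shift): fepimhad → hepimhad
  ⇒ Tasimu hepimhad
No other proto-form is consistent with every reflex, so the reconstruction is *fepemhad.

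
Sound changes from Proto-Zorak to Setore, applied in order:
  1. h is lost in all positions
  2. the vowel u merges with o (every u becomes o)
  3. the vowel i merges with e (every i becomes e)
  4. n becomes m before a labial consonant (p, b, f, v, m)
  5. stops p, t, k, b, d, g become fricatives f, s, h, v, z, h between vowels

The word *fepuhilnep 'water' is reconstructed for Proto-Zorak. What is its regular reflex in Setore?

Setore: *fepuhilnep
  fepuhilnep → fepuilnep   [h-loss]
  fepuilnep → fepoilnep   [vowel merger]
  fepoilnep → fepoelnep   [vowel merger]
  fepoelnep (rule 4 does not apply)
  fepoelnep → fefoelnep   [intervocalic lenition]
  giving Setore fefoelnep.

fefoelnep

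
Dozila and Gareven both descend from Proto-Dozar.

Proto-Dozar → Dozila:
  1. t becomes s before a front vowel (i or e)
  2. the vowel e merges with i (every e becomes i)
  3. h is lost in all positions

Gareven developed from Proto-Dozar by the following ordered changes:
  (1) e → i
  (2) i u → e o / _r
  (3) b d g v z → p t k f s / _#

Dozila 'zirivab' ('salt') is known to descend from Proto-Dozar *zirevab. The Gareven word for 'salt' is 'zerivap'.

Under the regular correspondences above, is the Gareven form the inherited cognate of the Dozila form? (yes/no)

Derive the expected Gareven reflex of *zirevab:
Gareven: start from *zirevab.
  rule 1 (vowel merger): zirevab → zirivab
  rule 2 (pre-rhotic lowering): zirivab → zerivab
  rule 3 (final devoicing): zerivab → zerivap
  ⇒ Gareven zerivap
Gareven 'zerivap' matches the regular reflex exactly, so the pair is cognate.

yes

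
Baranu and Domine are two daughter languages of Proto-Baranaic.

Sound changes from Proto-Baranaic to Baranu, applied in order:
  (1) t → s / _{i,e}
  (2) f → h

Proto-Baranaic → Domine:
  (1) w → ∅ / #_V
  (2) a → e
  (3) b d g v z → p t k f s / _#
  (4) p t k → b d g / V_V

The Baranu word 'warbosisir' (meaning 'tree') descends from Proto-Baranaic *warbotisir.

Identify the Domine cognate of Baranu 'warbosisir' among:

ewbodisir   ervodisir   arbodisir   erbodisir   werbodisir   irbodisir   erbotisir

erbodisir

Domine: *warbotisir > arbotisir > erbotisir > erbodisir  (by glide loss, vowel merger, intervocalic voicing)
Only 'erbodisir' matches the regular Domine development of *warbotisir.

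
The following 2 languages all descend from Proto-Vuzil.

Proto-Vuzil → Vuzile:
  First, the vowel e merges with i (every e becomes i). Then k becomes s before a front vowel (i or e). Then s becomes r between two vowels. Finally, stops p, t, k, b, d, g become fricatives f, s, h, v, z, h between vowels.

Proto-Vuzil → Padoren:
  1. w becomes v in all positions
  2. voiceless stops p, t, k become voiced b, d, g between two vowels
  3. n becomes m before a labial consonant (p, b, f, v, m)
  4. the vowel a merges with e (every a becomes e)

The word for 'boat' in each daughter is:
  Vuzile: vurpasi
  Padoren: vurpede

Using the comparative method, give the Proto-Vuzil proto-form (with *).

*vurpate

Position 7: Vuzile has i, Padoren has e. Taking the neighbouring segments as reconstructed: Vuzile i could go back to *e or *i; Padoren e could go back to *a or *e — the one source consistent with every daughter is *e.
Position 6: Vuzile has s, Padoren has d. Taking the neighbouring segments as reconstructed: Vuzile s can only go back to *t; Padoren d could go back to *t or *d — the one source consistent with every daughter is *t.
Position 5: Vuzile has a, Padoren has e. Vuzile preserves a here (none of its changes turn any other segment into a), so the proto-segment is *a.
The remaining positions agree across the daughters. Check the candidate against every language:
Vuzile: start from *vurpate.
  rule 1 (vowel merger): vurpate → vurpati
  rule 2: no change — vurpati
  rule 3: no change — vurpati
  rule 4 (intervocalic lenition): vurpati → vurpasi
  ⇒ Vuzile vurpasi
Padoren: *vurpate > vurpade > vurpede  (by intervocalic voicing, vowel merger)
No other proto-form is consistent with every reflex, so the reconstruction is *vurpate.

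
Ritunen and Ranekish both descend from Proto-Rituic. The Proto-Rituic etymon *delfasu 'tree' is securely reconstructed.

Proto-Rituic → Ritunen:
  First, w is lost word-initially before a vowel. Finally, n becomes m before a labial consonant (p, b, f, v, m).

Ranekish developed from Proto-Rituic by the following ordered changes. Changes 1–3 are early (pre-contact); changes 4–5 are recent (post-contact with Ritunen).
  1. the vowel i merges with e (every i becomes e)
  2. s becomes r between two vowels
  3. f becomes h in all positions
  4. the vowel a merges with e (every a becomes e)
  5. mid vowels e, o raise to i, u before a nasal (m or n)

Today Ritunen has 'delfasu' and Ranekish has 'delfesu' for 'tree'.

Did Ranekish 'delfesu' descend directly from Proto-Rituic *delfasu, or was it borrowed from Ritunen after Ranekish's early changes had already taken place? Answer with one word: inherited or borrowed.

borrowed

If inherited, *delfasu would pass through all of Ranekish's changes:
Ranekish: start from *delfasu.
  rule 1: no change — delfasu
  rule 2 (rhotacism): delfasu → delfaru
  rule 3 (unconditioned shift): delfaru → delharu
  rule 4 (vowel merger): delharu → delheru
  rule 5: no change — delheru
  ⇒ Ranekish delheru
If borrowed from Ritunen 'delfasu' after the early changes, it would undergo only the recent ones:
  rule 4 (vowel merger): delfasu → delfesu
  rule 5 (pre-nasal raising): no change (delfesu)
  ⇒ as a loan: delfesu
Ranekish 'delfesu' matches the loan outcome 'delfesu', not the inherited 'delheru' — it skipped the early Ranekish changes, so it was borrowed from Ritunen.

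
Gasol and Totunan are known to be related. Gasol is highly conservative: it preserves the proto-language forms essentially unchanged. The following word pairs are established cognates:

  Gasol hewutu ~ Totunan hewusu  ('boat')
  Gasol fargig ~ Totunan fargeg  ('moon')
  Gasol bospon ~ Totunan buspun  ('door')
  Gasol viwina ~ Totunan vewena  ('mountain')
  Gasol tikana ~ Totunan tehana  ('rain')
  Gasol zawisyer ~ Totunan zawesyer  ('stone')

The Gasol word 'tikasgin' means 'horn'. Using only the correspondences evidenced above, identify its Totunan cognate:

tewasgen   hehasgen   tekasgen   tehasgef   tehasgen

tehasgen

fargig ~ fargeg, viwina ~ vewena — Gasol i corresponds to Totunan e after a consonant, before a consonant other than r, m, n, p, b, f, v.
tikana ~ tehana — Gasol k corresponds to Totunan h between vowels (before a back vowel).
viwina ~ vewena — Gasol i corresponds to Totunan e after a consonant, before a nasal.
Applying these to Gasol 'tikasgin':
  tikasgin → tekasgin   (i→e after a consonant, before a consonant other than r, m, n, p, b, f, v)
  tekasgin → tehasgin   (k→h between vowels (before a back vowel))
  tehasgin → tehasgen   (i→e after a consonant, before a nasal)
So the Totunan cognate is 'tehasgen'.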